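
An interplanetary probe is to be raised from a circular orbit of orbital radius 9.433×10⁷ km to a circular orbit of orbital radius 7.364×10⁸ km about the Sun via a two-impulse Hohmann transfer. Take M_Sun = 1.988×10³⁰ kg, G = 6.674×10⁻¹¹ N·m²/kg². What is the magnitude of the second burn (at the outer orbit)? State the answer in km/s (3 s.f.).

Δv ≈ 7.03 km/s

μ = GM = 6.674×10⁻¹¹ × 1.988×10³⁰ = 1.327×10²⁰ m³/s².
r₁ = 9.433×10⁷ km = 9.433×10¹⁰ m.
r₂ = 7.364×10⁸ km = 7.364×10¹¹ m.
Transfer ellipse a_t = (r₁ + r₂)/2 = 4.154×10¹¹ m.
At r₁: circular v_c1 = √(μ/r₁) = 37500 m/s; transfer-perihelion v_p = √[μ(2/r₁ − 1/a_t)] = 49940 m/s.
At r₂: circular v_c2 = √(μ/r₂) = 13420 m/s; transfer-aphelion v_a = √[μ(2/r₂ − 1/a_t)] = 6397 m/s.
Δv₂ = v_c2 − v_a = 7026 m/s.
= 7.026 km/s.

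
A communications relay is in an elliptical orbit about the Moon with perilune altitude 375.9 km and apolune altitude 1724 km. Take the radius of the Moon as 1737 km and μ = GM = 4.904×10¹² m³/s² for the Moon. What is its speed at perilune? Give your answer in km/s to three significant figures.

v ≈ 1.70 km/s

r_p = 1737 + 375.9 = 2112.9 km = 2.1129×10⁶ m.
r_a = 1737 + 1724 = 3461.0 km = 3.4610×10⁶ m.
Semi-major axis a = (r_p + r_a)/2 = 2786.9 km = 2.787×10⁶ m.
Vis-viva: v² = μ(2/r − 1/a) = 4.904×10¹² × (9.466×10⁻⁷ − 3.588×10⁻⁷) = 2.882×10⁶ m²/s².
v = 1698 m/s = 1.698 km/s.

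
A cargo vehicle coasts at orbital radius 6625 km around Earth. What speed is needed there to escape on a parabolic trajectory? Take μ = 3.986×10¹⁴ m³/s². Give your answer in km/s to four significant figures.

v_esc ≈ 10.97 km/s

r = 6625 km = 6.625×10⁶ m.
Escape speed v_esc = √(2μ/r) = √(2 × 3.986×10¹⁴ / 6.625×10⁶) = √(1.203×10⁸) = 10970 m/s.
= 10.97 km/s.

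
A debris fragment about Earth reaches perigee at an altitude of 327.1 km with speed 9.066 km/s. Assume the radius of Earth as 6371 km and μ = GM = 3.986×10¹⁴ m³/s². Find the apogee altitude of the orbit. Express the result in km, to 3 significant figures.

apogee altitude ≈ 8580 km

r_p = 6371 + 327.1 = 6698.1 km = 6.698×10⁶ m.
Specific energy ε = v²/2 − μ/r = -1.841×10⁷ J/kg, so a = −μ/(2ε) = 1.082×10⁷ m.
The apsides satisfy r_p + r_a = 2a, so the apogee radius is 2a − r_p = 1.495×10⁷ m = 14949 km.
Apogee altitude = 14949 − 6371 = 8578.4 km.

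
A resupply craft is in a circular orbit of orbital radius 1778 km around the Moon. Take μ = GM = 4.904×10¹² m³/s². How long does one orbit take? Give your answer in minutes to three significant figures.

r = 1778 km = 1.778×10⁶ m.
Kepler's third law: T = 2π√(r³/μ) = 2π√((1.778×10⁶)³ / 4.904×10¹²).
r³/μ = 1.146×10⁶ s², so T = 2π × 1.071×10³ = 6.727×10³ s.
Converting: 6.727×10³ s ÷ 60.00 = 112.1 minutes.

T ≈ 112 minutes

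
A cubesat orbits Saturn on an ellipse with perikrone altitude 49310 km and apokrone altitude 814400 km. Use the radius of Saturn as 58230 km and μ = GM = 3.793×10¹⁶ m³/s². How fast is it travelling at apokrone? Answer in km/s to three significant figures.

r_p = 58230 + 49310 = 107540 km = 1.0754×10⁸ m.
r_a = 58230 + 814400 = 872630 km = 8.7263×10⁸ m.
Semi-major axis a = (r_p + r_a)/2 = 4.9008×10⁵ km = 4.901×10⁸ m.
Vis-viva: v² = μ(2/r − 1/a) = 3.793×10¹⁶ × (2.292×10⁻⁹ − 2.040×10⁻⁹) = 9.538×10⁶ m²/s².
v = 3088 m/s = 3.088 km/s.

v ≈ 3.09 km/s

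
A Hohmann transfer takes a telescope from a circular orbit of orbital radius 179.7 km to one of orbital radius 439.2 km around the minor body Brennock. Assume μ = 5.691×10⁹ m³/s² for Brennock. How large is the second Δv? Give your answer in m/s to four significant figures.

r₁ = 179.7 km = 1.797×10⁵ m.
r₂ = 439.2 km = 4.392×10⁵ m.
Transfer ellipse a_t = (r₁ + r₂)/2 = 3.094×10⁵ m.
At r₁: circular v_c1 = √(μ/r₁) = 178.0 m/s; transfer-periapsis v_p = √[μ(2/r₁ − 1/a_t)] = 212.0 m/s.
At r₂: circular v_c2 = √(μ/r₂) = 113.8 m/s; transfer-apoapsis v_a = √[μ(2/r₂ − 1/a_t)] = 86.74 m/s.
Δv₂ = v_c2 − v_a = 27.09 m/s.

Δv ≈ 27.09 m/s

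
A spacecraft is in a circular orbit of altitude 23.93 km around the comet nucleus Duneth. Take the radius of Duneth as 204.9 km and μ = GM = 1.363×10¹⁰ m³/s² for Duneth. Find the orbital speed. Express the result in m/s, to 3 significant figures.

v ≈ 244 m/s

r = 204.9 + 23.93 = 228.83 km = 2.2883×10⁵ m.
For a circular orbit v = √(μ/r) = √(1.363×10¹⁰ / 2.288×10⁵) = √(5.956×10⁴) = 244.1 m/s.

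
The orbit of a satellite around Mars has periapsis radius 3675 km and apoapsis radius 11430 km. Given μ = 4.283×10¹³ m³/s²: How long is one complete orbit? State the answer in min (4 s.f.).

Semi-major axis a = (r_p + r_a)/2 = (3675.0 + 11430)/2 = 7552.5 km = 7.552×10⁶ m.
By Kepler's third law T = 2π√(a³/μ) = 2π × 3.171×10³ = 1.993×10⁴ s.
= 332.1 min.

T ≈ 332.1 min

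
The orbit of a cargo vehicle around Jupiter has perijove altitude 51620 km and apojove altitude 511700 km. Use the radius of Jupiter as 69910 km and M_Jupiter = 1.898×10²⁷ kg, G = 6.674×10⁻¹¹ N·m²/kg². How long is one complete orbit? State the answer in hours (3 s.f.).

T ≈ 32.3 hours

μ = GM = 6.674×10⁻¹¹ × 1.898×10²⁷ = 1.267×10¹⁷ m³/s².
r_p = 69910 + 51620 = 121530 km = 1.2153×10⁸ m.
r_a = 69910 + 511700 = 581610 km = 5.8161×10⁸ m.
Semi-major axis a = (r_p + r_a)/2 = (1.2153×10⁵ + 5.8161×10⁵)/2 = 3.5157×10⁵ km = 3.516×10⁸ m.
By Kepler's third law T = 2π√(a³/μ) = 2π × 1.852×10⁴ = 1.164×10⁵ s.
= 32.33 hours.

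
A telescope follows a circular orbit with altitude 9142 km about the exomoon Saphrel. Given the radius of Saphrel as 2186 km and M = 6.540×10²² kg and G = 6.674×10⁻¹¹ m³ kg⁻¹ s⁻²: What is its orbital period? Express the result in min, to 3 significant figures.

T ≈ 1910 min

μ = GM = 6.674×10⁻¹¹ × 6.540×10²² = 4.365×10¹² m³/s².
r = 2186 + 9142 = 11328 km = 1.1328×10⁷ m.
Kepler's third law: T = 2π√(r³/μ) = 2π√((1.133×10⁷)³ / 4.365×10¹²).
r³/μ = 3.330×10⁸ s², so T = 2π × 1.825×10⁴ = 1.147×10⁵ s.
Converting: 1.147×10⁵ s ÷ 60.00 = 1911 min.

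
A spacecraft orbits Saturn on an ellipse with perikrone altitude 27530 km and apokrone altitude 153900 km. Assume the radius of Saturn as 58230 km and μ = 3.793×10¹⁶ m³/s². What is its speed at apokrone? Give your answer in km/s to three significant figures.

v ≈ 10.1 km/s

r_p = 58230 + 27530 = 85760 km = 8.5760×10⁷ m.
r_a = 58230 + 153900 = 212130 km = 2.1213×10⁸ m.
Semi-major axis a = (r_p + r_a)/2 = 1.4894×10⁵ km = 1.489×10⁸ m.
Vis-viva: v² = μ(2/r − 1/a) = 3.793×10¹⁶ × (9.428×10⁻⁹ − 6.714×10⁻⁹) = 1.030×10⁸ m²/s².
v = 10150 m/s = 10.15 km/s.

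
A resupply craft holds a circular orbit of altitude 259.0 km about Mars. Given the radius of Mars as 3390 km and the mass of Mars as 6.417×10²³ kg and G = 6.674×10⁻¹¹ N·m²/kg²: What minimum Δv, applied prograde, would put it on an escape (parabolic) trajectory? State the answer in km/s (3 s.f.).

Δv ≈ 1.42 km/s

μ = GM = 6.674×10⁻¹¹ × 6.417×10²³ = 4.283×10¹³ m³/s².
r = 3390 + 259.0 = 3649.0 km = 3.6490×10⁶ m.
Circular speed v_c = √(μ/r) = 3426 m/s.
Escape speed v_esc = √(2μ/r) = √2 × v_c = 4845 m/s.
Δv = v_esc − v_c = 1419 m/s = 1.419 km/s.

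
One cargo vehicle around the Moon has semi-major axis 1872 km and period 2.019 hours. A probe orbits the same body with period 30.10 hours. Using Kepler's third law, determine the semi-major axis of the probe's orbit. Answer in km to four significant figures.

a₂ ≈ 11340 km

Kepler's third law: a³ ∝ T², so a₂ = a₁ (T₂/T₁)^(2/3).
T₂/T₁ = 14.91, (T₂/T₁)^(2/3) = 6.057.
a₂ = 1872 × 6.057 = 11340 km.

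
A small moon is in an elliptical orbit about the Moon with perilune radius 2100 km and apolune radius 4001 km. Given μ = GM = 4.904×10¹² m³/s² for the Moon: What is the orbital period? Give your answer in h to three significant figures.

Semi-major axis a = (r_p + r_a)/2 = (2100.0 + 4001.0)/2 = 3050.5 km = 3.050×10⁶ m.
By Kepler's third law T = 2π√(a³/μ) = 2π × 2.406×10³ = 1.512×10⁴ s.
= 4.199 h.

T ≈ 4.20 h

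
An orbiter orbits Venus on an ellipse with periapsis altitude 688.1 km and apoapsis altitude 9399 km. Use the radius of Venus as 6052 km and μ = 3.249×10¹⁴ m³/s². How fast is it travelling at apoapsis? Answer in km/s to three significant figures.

v ≈ 3.57 km/s

r_p = 6052 + 688.1 = 6740.1 km = 6.7401×10⁶ m.
r_a = 6052 + 9399 = 15451 km = 1.5451×10⁷ m.
Semi-major axis a = (r_p + r_a)/2 = 11096 km = 1.110×10⁷ m.
Vis-viva: v² = μ(2/r − 1/a) = 3.249×10¹⁴ × (1.294×10⁻⁷ − 9.013×10⁻⁸) = 1.277×10⁷ m²/s².
v = 3574 m/s = 3.574 km/s.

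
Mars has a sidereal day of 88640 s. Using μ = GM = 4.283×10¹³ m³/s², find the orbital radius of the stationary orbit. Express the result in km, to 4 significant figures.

A synchronous orbit has period T, so by Kepler's third law a = (μT²/4π²)^(1/3).
μT²/4π² = 4.283×10¹³ × (8.864×10⁴)² / 39.48 = 8.524×10²¹ m³.
a = 2.043×10⁷ m = 20428 km.

r_sync ≈ 20430 km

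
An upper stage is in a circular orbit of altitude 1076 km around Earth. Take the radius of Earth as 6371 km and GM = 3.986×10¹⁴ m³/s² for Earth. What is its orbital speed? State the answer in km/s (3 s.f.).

r = 6371 + 1076 = 7447.0 km = 7.4470×10⁶ m.
For a circular orbit v = √(μ/r) = √(3.986×10¹⁴ / 7.447×10⁶) = √(5.352×10⁷) = 7316 m/s.
That is 7.316 km/s.

v ≈ 7.32 km/s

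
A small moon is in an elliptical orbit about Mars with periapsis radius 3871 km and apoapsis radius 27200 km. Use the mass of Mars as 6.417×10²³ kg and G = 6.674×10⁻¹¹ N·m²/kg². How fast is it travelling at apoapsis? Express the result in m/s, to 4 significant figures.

μ = GM = 6.674×10⁻¹¹ × 6.417×10²³ = 4.283×10¹³ m³/s².
Semi-major axis a = (r_p + r_a)/2 = 15536 km = 1.554×10⁷ m.
Vis-viva: v² = μ(2/r − 1/a) = 4.283×10¹³ × (7.353×10⁻⁸ − 6.437×10⁻⁸) = 3.923×10⁵ m²/s².
v = 626.4 m/s.

v ≈ 626.4 m/s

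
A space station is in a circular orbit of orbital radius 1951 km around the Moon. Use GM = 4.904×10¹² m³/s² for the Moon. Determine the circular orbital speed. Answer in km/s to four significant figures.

v ≈ 1.585 km/s

r = 1951 km = 1.951×10⁶ m.
For a circular orbit v = √(μ/r) = √(4.904×10¹² / 1.951×10⁶) = √(2.514×10⁶) = 1585 m/s.
That is 1.585 km/s.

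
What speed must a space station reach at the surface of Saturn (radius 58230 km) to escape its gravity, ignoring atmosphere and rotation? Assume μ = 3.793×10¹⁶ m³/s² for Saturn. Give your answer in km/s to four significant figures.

v_esc ≈ 36.09 km/s

r = R = 5.823×10⁷ m.
Escape speed v_esc = √(2μ/r) = √(2 × 3.793×10¹⁶ / 5.823×10⁷) = √(1.303×10⁹) = 36090 m/s.
= 36.09 km/s.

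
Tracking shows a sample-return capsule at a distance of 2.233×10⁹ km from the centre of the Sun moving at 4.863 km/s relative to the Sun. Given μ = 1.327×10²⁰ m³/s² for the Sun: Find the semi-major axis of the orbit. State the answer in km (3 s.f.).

a ≈ 1.39×10⁹ km

r = 2.233×10¹² m.
Specific orbital energy ε = v²/2 − μ/r = (4863)²/2 − 1.327×10²⁰/2.233×10¹² = -4.760×10⁷ J/kg.
Since ε = −μ/(2a), a = −μ/(2ε) = 1.394×10¹² m = 1.3938×10⁹ km.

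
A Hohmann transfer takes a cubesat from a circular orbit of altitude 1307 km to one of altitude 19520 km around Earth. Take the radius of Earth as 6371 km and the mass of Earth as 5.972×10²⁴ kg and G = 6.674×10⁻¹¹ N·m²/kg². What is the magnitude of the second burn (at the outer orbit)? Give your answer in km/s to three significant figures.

μ = GM = 6.674×10⁻¹¹ × 5.972×10²⁴ = 3.986×10¹⁴ m³/s².
r₁ = 6371 + 1307 = 7678.0 km = 7.6780×10⁶ m.
r₂ = 6371 + 19520 = 25891 km = 2.5891×10⁷ m.
Transfer ellipse a_t = (r₁ + r₂)/2 = 1.678×10⁷ m.
At r₁: circular v_c1 = √(μ/r₁) = 7205 m/s; transfer-perigee v_p = √[μ(2/r₁ − 1/a_t)] = 8948 m/s.
At r₂: circular v_c2 = √(μ/r₂) = 3924 m/s; transfer-apogee v_a = √[μ(2/r₂ − 1/a_t)] = 2654 m/s.
Δv₂ = v_c2 − v_a = 1270 m/s.
= 1.270 km/s.

Δv ≈ 1.27 km/s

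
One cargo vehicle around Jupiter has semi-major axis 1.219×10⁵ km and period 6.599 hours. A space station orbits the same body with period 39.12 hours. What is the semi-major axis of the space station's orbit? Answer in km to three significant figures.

a₂ ≈ 3.99×10⁵ km

Kepler's third law: a³ ∝ T², so a₂ = a₁ (T₂/T₁)^(2/3).
T₂/T₁ = 5.928, (T₂/T₁)^(2/3) = 3.276.
a₂ = 1.219×10⁵ × 3.276 = 3.993×10⁵ km.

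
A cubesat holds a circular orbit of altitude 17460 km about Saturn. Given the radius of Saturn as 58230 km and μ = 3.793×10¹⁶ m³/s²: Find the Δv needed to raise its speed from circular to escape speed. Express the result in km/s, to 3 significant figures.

r = 58230 + 17460 = 75690 km = 7.5690×10⁷ m.
Circular speed v_c = √(μ/r) = 22390 m/s.
Escape speed v_esc = √(2μ/r) = √2 × v_c = 31660 m/s.
Δv = v_esc − v_c = 9272 m/s = 9.272 km/s.

Δv ≈ 9.27 km/s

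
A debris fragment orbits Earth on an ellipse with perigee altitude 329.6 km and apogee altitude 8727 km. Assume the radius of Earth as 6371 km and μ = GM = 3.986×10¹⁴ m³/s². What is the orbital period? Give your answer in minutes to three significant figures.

T ≈ 189 minutes

r_p = 6371 + 329.6 = 6700.6 km = 6.7006×10⁶ m.
r_a = 6371 + 8727 = 15098 km = 1.5098×10⁷ m.
Semi-major axis a = (r_p + r_a)/2 = (6700.6 + 15098)/2 = 10899 km = 1.090×10⁷ m.
By Kepler's third law T = 2π√(a³/μ) = 2π × 1.802×10³ = 1.132×10⁴ s.
= 188.7 minutes.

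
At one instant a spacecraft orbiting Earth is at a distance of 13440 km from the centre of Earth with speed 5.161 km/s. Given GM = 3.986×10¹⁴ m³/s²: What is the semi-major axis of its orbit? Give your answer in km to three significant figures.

r = 1.344×10⁷ m.
Specific orbital energy ε = v²/2 − μ/r = (5161)²/2 − 3.986×10¹⁴/1.344×10⁷ = -1.634×10⁷ J/kg.
Since ε = −μ/(2a), a = −μ/(2ε) = 1.220×10⁷ m = 12197 km.

a ≈ 12200 km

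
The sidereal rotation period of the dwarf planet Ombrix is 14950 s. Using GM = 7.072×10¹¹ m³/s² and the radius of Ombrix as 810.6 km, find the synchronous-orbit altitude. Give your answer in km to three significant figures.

A synchronous orbit has period T, so by Kepler's third law a = (μT²/4π²)^(1/3).
μT²/4π² = 7.072×10¹¹ × (1.495×10⁴)² / 39.48 = 4.004×10¹⁸ m³.
a = 1.588×10⁶ m = 1587.9 km.
Altitude h = a − R = 1587.9 − 810.6 = 777.29 km.

h_sync ≈ 777 km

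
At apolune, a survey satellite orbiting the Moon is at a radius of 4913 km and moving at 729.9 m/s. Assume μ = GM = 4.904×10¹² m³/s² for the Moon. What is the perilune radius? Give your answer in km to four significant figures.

r_a = 4.913×10⁶ m.
Specific energy ε = v²/2 − μ/r = -7.318×10⁵ J/kg, so a = −μ/(2ε) = 3.351×10⁶ m.
The apsides satisfy r_p + r_a = 2a, so the perilune radius is 2a − r_a = 1.788×10⁶ m = 1788.4 km.

perilune radius ≈ 1788 km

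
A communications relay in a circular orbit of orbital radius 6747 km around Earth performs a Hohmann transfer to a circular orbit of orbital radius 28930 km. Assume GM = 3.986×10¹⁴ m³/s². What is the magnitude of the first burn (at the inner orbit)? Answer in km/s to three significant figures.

r₁ = 6747 km = 6.747×10⁶ m.
r₂ = 28930 km = 2.893×10⁷ m.
Transfer ellipse a_t = (r₁ + r₂)/2 = 1.784×10⁷ m.
At r₁: circular v_c1 = √(μ/r₁) = 7686 m/s; transfer-perigee v_p = √[μ(2/r₁ − 1/a_t)] = 9788 m/s.
Δv₁ = v_p − v_c1 = 2102 m/s.
= 2.102 km/s.

Δv ≈ 2.10 km/s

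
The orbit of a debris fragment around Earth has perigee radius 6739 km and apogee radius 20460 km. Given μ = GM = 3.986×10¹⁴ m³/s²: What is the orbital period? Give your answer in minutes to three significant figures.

T ≈ 263 minutes

Semi-major axis a = (r_p + r_a)/2 = (6739.0 + 20460)/2 = 13600 km = 1.360×10⁷ m.
By Kepler's third law T = 2π√(a³/μ) = 2π × 2.512×10³ = 1.578×10⁴ s.
= 263.1 minutes.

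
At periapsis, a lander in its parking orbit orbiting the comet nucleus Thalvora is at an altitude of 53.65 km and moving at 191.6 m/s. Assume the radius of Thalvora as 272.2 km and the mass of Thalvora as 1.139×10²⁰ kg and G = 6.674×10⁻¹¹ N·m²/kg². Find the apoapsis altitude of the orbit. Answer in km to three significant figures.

apoapsis altitude ≈ 930 km

μ = GM = 6.674×10⁻¹¹ × 1.139×10²⁰ = 7.602×10⁹ m³/s².
r_p = 272.2 + 53.65 = 325.85 km = 3.258×10⁵ m.
Specific energy ε = v²/2 − μ/r = -4.974×10³ J/kg, so a = −μ/(2ε) = 7.642×10⁵ m.
The apsides satisfy r_p + r_a = 2a, so the apoapsis radius is 2a − r_p = 1.203×10⁶ m = 1202.6 km.
Apoapsis altitude = 1202.6 − 272.2 = 930.39 km.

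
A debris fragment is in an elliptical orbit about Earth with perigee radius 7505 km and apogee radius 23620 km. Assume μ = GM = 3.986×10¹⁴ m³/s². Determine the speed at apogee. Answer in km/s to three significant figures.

v ≈ 2.85 km/s

Semi-major axis a = (r_p + r_a)/2 = 15562 km = 1.556×10⁷ m.
Vis-viva: v² = μ(2/r − 1/a) = 3.986×10¹⁴ × (8.467×10⁻⁸ − 6.426×10⁻⁸) = 8.138×10⁶ m²/s².
v = 2853 m/s = 2.853 km/s.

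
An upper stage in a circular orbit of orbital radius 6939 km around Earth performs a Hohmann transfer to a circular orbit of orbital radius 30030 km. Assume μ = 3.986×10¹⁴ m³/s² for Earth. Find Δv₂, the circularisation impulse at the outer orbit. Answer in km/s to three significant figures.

Δv ≈ 1.41 km/s

r₁ = 6939 km = 6.939×10⁶ m.
r₂ = 30030 km = 3.003×10⁷ m.
Transfer ellipse a_t = (r₁ + r₂)/2 = 1.848×10⁷ m.
At r₁: circular v_c1 = √(μ/r₁) = 7579 m/s; transfer-perigee v_p = √[μ(2/r₁ − 1/a_t)] = 9660 m/s.
At r₂: circular v_c2 = √(μ/r₂) = 3643 m/s; transfer-apogee v_a = √[μ(2/r₂ − 1/a_t)] = 2232 m/s.
Δv₂ = v_c2 − v_a = 1411 m/s.
= 1.411 km/s.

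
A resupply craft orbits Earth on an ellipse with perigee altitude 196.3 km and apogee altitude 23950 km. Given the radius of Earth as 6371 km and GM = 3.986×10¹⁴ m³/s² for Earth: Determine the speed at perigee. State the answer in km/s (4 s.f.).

r_p = 6371 + 196.3 = 6567.3 km = 6.5673×10⁶ m.
r_a = 6371 + 23950 = 30321 km = 3.0321×10⁷ m.
Semi-major axis a = (r_p + r_a)/2 = 18444 km = 1.844×10⁷ m.
Vis-viva: v² = μ(2/r − 1/a) = 3.986×10¹⁴ × (3.045×10⁻⁷ − 5.422×10⁻⁸) = 9.978×10⁷ m²/s².
v = 9989 m/s = 9.989 km/s.

v ≈ 9.989 km/s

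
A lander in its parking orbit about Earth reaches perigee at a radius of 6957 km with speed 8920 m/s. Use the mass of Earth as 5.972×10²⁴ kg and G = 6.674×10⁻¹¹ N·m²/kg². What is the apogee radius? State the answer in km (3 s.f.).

μ = GM = 6.674×10⁻¹¹ × 5.972×10²⁴ = 3.986×10¹⁴ m³/s².
r_p = 6.957×10⁶ m.
Specific energy ε = v²/2 − μ/r = -1.751×10⁷ J/kg, so a = −μ/(2ε) = 1.138×10⁷ m.
The apsides satisfy r_p + r_a = 2a, so the apogee radius is 2a − r_p = 1.581×10⁷ m = 15809 km.

apogee radius ≈ 15800 km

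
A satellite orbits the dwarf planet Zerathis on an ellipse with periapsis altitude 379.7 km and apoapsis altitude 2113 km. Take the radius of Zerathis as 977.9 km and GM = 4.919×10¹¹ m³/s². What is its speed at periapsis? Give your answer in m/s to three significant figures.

r_p = 977.9 + 379.7 = 1357.6 km = 1.3576×10⁶ m.
r_a = 977.9 + 2113 = 3090.9 km = 3.0909×10⁶ m.
Semi-major axis a = (r_p + r_a)/2 = 2224.2 km = 2.224×10⁶ m.
Vis-viva: v² = μ(2/r − 1/a) = 4.919×10¹¹ × (1.473×10⁻⁶ − 4.496×10⁻⁷) = 5.035×10⁵ m²/s².
v = 709.6 m/s.

v ≈ 710 m/s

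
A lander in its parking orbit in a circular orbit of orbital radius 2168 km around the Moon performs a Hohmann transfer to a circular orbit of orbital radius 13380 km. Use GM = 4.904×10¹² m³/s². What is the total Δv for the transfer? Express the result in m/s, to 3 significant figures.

Δv_total ≈ 755 m/s

r₁ = 2168 km = 2.168×10⁶ m.
r₂ = 13380 km = 1.338×10⁷ m.
Transfer ellipse a_t = (r₁ + r₂)/2 = 7.774×10⁶ m.
At r₁: circular v_c1 = √(μ/r₁) = 1504 m/s; transfer-perilune v_p = √[μ(2/r₁ − 1/a_t)] = 1973 m/s.
Δv₁ = v_p − v_c1 = 469.1 m/s.
At r₂: circular v_c2 = √(μ/r₂) = 605.4 m/s; transfer-apolune v_a = √[μ(2/r₂ − 1/a_t)] = 319.7 m/s.
Δv₂ = v_c2 − v_a = 285.7 m/s.
Total Δv = Δv₁ + Δv₂ = 754.8 m/s.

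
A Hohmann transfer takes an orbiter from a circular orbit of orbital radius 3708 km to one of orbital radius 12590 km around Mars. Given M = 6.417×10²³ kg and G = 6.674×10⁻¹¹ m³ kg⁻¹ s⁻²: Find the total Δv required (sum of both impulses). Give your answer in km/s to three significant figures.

Δv_total ≈ 1.43 km/s

μ = GM = 6.674×10⁻¹¹ × 6.417×10²³ = 4.283×10¹³ m³/s².
r₁ = 3708 km = 3.708×10⁶ m.
r₂ = 12590 km = 1.259×10⁷ m.
Transfer ellipse a_t = (r₁ + r₂)/2 = 8.149×10⁶ m.
At r₁: circular v_c1 = √(μ/r₁) = 3399 m/s; transfer-periapsis v_p = √[μ(2/r₁ − 1/a_t)] = 4224 m/s.
Δv₁ = v_p − v_c1 = 825.7 m/s.
At r₂: circular v_c2 = √(μ/r₂) = 1844 m/s; transfer-apoapsis v_a = √[μ(2/r₂ − 1/a_t)] = 1244 m/s.
Δv₂ = v_c2 − v_a = 600.2 m/s.
Total Δv = Δv₁ + Δv₂ = 1426 m/s = 1.426 km/s.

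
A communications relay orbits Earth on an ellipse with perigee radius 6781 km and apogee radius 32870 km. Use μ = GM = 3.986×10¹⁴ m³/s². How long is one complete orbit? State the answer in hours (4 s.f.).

Semi-major axis a = (r_p + r_a)/2 = (6781.0 + 32870)/2 = 19826 km = 1.983×10⁷ m.
By Kepler's third law T = 2π√(a³/μ) = 2π × 4.421×10³ = 2.778×10⁴ s.
= 7.717 hours.

T ≈ 7.717 hours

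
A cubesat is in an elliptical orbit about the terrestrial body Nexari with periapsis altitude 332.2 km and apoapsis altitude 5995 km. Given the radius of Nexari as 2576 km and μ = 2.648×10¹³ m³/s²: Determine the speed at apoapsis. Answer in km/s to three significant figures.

v ≈ 1.25 km/s

r_p = 2576 + 332.2 = 2908.2 km = 2.9082×10⁶ m.
r_a = 2576 + 5995 = 8571.0 km = 8.5710×10⁶ m.
Semi-major axis a = (r_p + r_a)/2 = 5739.6 km = 5.740×10⁶ m.
Vis-viva: v² = μ(2/r − 1/a) = 2.648×10¹³ × (2.333×10⁻⁷ − 1.742×10⁻⁷) = 1.565×10⁶ m²/s².
v = 1251 m/s = 1.251 km/s.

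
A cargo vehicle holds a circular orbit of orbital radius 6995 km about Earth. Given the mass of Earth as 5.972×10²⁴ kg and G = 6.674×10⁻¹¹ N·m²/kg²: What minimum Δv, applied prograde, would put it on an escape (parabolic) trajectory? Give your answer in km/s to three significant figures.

μ = GM = 6.674×10⁻¹¹ × 5.972×10²⁴ = 3.986×10¹⁴ m³/s².
r = 6995 km = 6.995×10⁶ m.
Circular speed v_c = √(μ/r) = 7548 m/s.
Escape speed v_esc = √(2μ/r) = √2 × v_c = 10680 m/s.
Δv = v_esc − v_c = 3127 m/s = 3.127 km/s.

Δv ≈ 3.13 km/s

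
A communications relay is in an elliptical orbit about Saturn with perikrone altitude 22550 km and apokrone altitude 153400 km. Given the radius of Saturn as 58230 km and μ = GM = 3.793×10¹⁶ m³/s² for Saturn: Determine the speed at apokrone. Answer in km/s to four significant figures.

r_p = 58230 + 22550 = 80780 km = 8.0780×10⁷ m.
r_a = 58230 + 153400 = 211630 km = 2.1163×10⁸ m.
Semi-major axis a = (r_p + r_a)/2 = 1.4620×10⁵ km = 1.462×10⁸ m.
Vis-viva: v² = μ(2/r − 1/a) = 3.793×10¹⁶ × (9.450×10⁻⁹ − 6.840×10⁻⁹) = 9.903×10⁷ m²/s².
v = 9951 m/s = 9.951 km/s.

v ≈ 9.951 km/s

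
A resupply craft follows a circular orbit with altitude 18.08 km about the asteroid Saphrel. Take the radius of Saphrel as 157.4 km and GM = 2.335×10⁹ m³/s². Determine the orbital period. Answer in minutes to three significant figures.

T ≈ 159 minutes

r = 157.4 + 18.08 = 175.48 km = 1.7548×10⁵ m.
Kepler's third law: T = 2π√(r³/μ) = 2π√((1.755×10⁵)³ / 2.335×10⁹).
r³/μ = 2.314×10⁶ s², so T = 2π × 1.521×10³ = 9.558×10³ s.
Converting: 9.558×10³ s ÷ 60.00 = 159.3 minutes.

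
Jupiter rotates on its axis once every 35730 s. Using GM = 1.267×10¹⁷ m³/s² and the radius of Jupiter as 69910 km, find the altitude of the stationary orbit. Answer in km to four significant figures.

h_sync ≈ 90110 km

A synchronous orbit has period T, so by Kepler's third law a = (μT²/4π²)^(1/3).
μT²/4π² = 1.267×10¹⁷ × (3.573×10⁴)² / 39.48 = 4.097×10²⁴ m³.
a = 1.600×10⁸ m = 1.6002×10⁵ km.
Altitude h = a − R = 1.6002×10⁵ − 69910 = 90105 km.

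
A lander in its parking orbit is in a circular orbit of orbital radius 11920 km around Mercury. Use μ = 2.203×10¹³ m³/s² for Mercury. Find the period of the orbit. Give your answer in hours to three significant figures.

r = 11920 km = 1.192×10⁷ m.
Kepler's third law: T = 2π√(r³/μ) = 2π√((1.192×10⁷)³ / 2.203×10¹³).
r³/μ = 7.688×10⁷ s², so T = 2π × 8.768×10³ = 5.509×10⁴ s.
Converting: 5.509×10⁴ s ÷ 3600 = 15.30 hours.

T ≈ 15.3 hours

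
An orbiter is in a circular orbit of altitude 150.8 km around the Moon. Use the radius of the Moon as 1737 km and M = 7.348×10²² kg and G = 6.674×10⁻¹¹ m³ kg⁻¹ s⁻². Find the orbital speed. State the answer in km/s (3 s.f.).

μ = GM = 6.674×10⁻¹¹ × 7.348×10²² = 4.904×10¹² m³/s².
r = 1737 + 150.8 = 1887.8 km = 1.8878×10⁶ m.
For a circular orbit v = √(μ/r) = √(4.904×10¹² / 1.888×10⁶) = √(2.598×10⁶) = 1612 m/s.
That is 1.612 km/s.

v ≈ 1.61 km/s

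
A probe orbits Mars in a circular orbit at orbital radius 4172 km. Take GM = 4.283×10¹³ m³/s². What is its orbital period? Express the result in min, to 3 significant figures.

T ≈ 136 min

r = 4172 km = 4.172×10⁶ m.
Kepler's third law: T = 2π√(r³/μ) = 2π√((4.172×10⁶)³ / 4.283×10¹³).
r³/μ = 1.695×10⁶ s², so T = 2π × 1.302×10³ = 8.181×10³ s.
Converting: 8.181×10³ s ÷ 60.00 = 136.4 min.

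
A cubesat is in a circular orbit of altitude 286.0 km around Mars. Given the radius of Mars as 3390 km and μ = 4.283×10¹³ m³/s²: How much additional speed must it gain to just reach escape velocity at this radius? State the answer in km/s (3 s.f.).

Δv ≈ 1.41 km/s

r = 3390 + 286.0 = 3676.0 km = 3.6760×10⁶ m.
Circular speed v_c = √(μ/r) = 3413 m/s.
Escape speed v_esc = √(2μ/r) = √2 × v_c = 4827 m/s.
Δv = v_esc − v_c = 1414 m/s = 1.414 km/s.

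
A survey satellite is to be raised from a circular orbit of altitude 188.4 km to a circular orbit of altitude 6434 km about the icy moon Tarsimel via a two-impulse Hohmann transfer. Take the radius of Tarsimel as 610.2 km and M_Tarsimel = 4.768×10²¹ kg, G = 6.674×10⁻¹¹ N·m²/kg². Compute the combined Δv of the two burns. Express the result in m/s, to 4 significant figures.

Δv_total ≈ 331.4 m/s

μ = GM = 6.674×10⁻¹¹ × 4.768×10²¹ = 3.182×10¹¹ m³/s².
r₁ = 610.2 + 188.4 = 798.60 km = 7.9860×10⁵ m.
r₂ = 610.2 + 6434 = 7044.2 km = 7.0442×10⁶ m.
Transfer ellipse a_t = (r₁ + r₂)/2 = 3.921×10⁶ m.
At r₁: circular v_c1 = √(μ/r₁) = 631.2 m/s; transfer-periapsis v_p = √[μ(2/r₁ − 1/a_t)] = 846.0 m/s.
Δv₁ = v_p − v_c1 = 214.8 m/s.
At r₂: circular v_c2 = √(μ/r₂) = 212.5 m/s; transfer-apoapsis v_a = √[μ(2/r₂ − 1/a_t)] = 95.92 m/s.
Δv₂ = v_c2 − v_a = 116.6 m/s.
Total Δv = Δv₁ + Δv₂ = 331.4 m/s.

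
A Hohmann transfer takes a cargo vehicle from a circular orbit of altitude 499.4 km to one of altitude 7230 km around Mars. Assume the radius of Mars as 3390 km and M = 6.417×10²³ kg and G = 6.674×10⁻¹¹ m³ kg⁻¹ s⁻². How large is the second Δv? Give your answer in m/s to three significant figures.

μ = GM = 6.674×10⁻¹¹ × 6.417×10²³ = 4.283×10¹³ m³/s².
r₁ = 3390 + 499.4 = 3889.4 km = 3.8894×10⁶ m.
r₂ = 3390 + 7230 = 10620 km = 1.0620×10⁷ m.
Transfer ellipse a_t = (r₁ + r₂)/2 = 7.255×10⁶ m.
At r₁: circular v_c1 = √(μ/r₁) = 3318 m/s; transfer-periapsis v_p = √[μ(2/r₁ − 1/a_t)] = 4015 m/s.
At r₂: circular v_c2 = √(μ/r₂) = 2008 m/s; transfer-apoapsis v_a = √[μ(2/r₂ − 1/a_t)] = 1470 m/s.
Δv₂ = v_c2 − v_a = 537.8 m/s.

Δv ≈ 538 m/s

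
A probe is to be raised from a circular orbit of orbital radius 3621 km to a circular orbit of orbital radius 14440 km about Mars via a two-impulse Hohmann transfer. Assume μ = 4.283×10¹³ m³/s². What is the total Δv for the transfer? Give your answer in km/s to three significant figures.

Δv_total ≈ 1.54 km/s

r₁ = 3621 km = 3.621×10⁶ m.
r₂ = 14440 km = 1.444×10⁷ m.
Transfer ellipse a_t = (r₁ + r₂)/2 = 9.030×10⁶ m.
At r₁: circular v_c1 = √(μ/r₁) = 3439 m/s; transfer-periapsis v_p = √[μ(2/r₁ − 1/a_t)] = 4349 m/s.
Δv₁ = v_p − v_c1 = 909.8 m/s.
At r₂: circular v_c2 = √(μ/r₂) = 1722 m/s; transfer-apoapsis v_a = √[μ(2/r₂ − 1/a_t)] = 1091 m/s.
Δv₂ = v_c2 − v_a = 631.7 m/s.
Total Δv = Δv₁ + Δv₂ = 1541 m/s = 1.541 km/s.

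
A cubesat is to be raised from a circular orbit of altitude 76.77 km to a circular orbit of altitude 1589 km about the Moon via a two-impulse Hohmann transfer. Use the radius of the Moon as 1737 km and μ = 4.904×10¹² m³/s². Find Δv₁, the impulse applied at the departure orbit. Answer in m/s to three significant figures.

r₁ = 1737 + 76.77 = 1813.8 km = 1.8138×10⁶ m.
r₂ = 1737 + 1589 = 3326.0 km = 3.3260×10⁶ m.
Transfer ellipse a_t = (r₁ + r₂)/2 = 2.570×10⁶ m.
At r₁: circular v_c1 = √(μ/r₁) = 1644 m/s; transfer-perilune v_p = √[μ(2/r₁ − 1/a_t)] = 1871 m/s.
Δv₁ = v_p − v_c1 = 226.3 m/s.

Δv ≈ 226 m/s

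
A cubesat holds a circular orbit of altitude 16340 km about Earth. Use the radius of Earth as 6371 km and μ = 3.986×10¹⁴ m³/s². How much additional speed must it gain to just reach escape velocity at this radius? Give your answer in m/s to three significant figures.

Δv ≈ 1740 m/s

r = 6371 + 16340 = 22711 km = 2.2711×10⁷ m.
Circular speed v_c = √(μ/r) = 4189 m/s.
Escape speed v_esc = √(2μ/r) = √2 × v_c = 5925 m/s.
Δv = v_esc − v_c = 1735 m/s.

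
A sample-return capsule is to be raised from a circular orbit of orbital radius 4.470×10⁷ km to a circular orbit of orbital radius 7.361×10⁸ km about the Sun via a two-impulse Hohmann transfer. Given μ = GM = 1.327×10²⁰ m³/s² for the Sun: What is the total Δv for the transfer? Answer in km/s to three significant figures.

r₁ = 4.470×10⁷ km = 4.470×10¹⁰ m.
r₂ = 7.361×10⁸ km = 7.361×10¹¹ m.
Transfer ellipse a_t = (r₁ + r₂)/2 = 3.904×10¹¹ m.
At r₁: circular v_c1 = √(μ/r₁) = 54490 m/s; transfer-perihelion v_p = √[μ(2/r₁ − 1/a_t)] = 74820 m/s.
Δv₁ = v_p − v_c1 = 20330 m/s.
At r₂: circular v_c2 = √(μ/r₂) = 13430 m/s; transfer-aphelion v_a = √[μ(2/r₂ − 1/a_t)] = 4543 m/s.
Δv₂ = v_c2 − v_a = 8883 m/s.
Total Δv = Δv₁ + Δv₂ = 29210 m/s = 29.21 km/s.

Δv_total ≈ 29.2 km/s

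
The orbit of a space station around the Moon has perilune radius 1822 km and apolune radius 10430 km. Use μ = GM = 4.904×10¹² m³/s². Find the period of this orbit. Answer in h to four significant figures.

Semi-major axis a = (r_p + r_a)/2 = (1822.0 + 10430)/2 = 6126.0 km = 6.126×10⁶ m.
By Kepler's third law T = 2π√(a³/μ) = 2π × 6.847×10³ = 4.302×10⁴ s.
= 11.95 h.

T ≈ 11.95 h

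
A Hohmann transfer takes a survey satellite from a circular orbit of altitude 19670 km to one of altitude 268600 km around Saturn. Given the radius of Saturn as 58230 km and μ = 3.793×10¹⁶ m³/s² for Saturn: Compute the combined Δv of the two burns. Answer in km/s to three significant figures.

r₁ = 58230 + 19670 = 77900 km = 7.7900×10⁷ m.
r₂ = 58230 + 268600 = 326830 km = 3.2683×10⁸ m.
Transfer ellipse a_t = (r₁ + r₂)/2 = 2.024×10⁸ m.
At r₁: circular v_c1 = √(μ/r₁) = 22070 m/s; transfer-perikrone v_p = √[μ(2/r₁ − 1/a_t)] = 28040 m/s.
Δv₁ = v_p − v_c1 = 5976 m/s.
At r₂: circular v_c2 = √(μ/r₂) = 10770 m/s; transfer-apokrone v_a = √[μ(2/r₂ − 1/a_t)] = 6684 m/s.
Δv₂ = v_c2 − v_a = 4089 m/s.
Total Δv = Δv₁ + Δv₂ = 10070 m/s = 10.07 km/s.

Δv_total ≈ 10.1 km/s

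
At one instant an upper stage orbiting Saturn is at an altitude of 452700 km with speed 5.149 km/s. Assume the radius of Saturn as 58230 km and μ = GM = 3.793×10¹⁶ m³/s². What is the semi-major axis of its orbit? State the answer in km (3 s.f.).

r = 58230 + 452700 = 5.1093×10⁵ km = 5.109×10⁸ m.
Vis-viva rearranged: 1/a = 2/r − v²/μ = 3.914×10⁻⁹ − 6.990×10⁻¹⁰ = 3.215×10⁻⁹ m⁻¹.
a = 3.110×10⁸ m = 3.1100×10⁵ km.

a ≈ 3.11×10⁵ km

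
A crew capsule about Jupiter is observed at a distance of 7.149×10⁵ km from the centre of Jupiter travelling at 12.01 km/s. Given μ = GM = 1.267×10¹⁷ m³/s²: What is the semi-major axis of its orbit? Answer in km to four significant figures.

r = 7.149×10⁸ m.
Vis-viva rearranged: 1/a = 2/r − v²/μ = 2.798×10⁻⁹ − 1.138×10⁻⁹ = 1.659×10⁻⁹ m⁻¹.
a = 6.027×10⁸ m = 6.0272×10⁵ km.

a ≈ 6.027×10⁵ km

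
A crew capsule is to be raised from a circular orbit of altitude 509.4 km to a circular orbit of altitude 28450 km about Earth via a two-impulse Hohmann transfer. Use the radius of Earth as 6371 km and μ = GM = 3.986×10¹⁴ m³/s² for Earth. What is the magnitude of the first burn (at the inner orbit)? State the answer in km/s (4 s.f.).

Δv ≈ 2.225 km/s

r₁ = 6371 + 509.4 = 6880.4 km = 6.8804×10⁶ m.
r₂ = 6371 + 28450 = 34821 km = 3.4821×10⁷ m.
Transfer ellipse a_t = (r₁ + r₂)/2 = 2.085×10⁷ m.
At r₁: circular v_c1 = √(μ/r₁) = 7611 m/s; transfer-perigee v_p = √[μ(2/r₁ − 1/a_t)] = 9836 m/s.
Δv₁ = v_p − v_c1 = 2225 m/s.
= 2.225 km/s.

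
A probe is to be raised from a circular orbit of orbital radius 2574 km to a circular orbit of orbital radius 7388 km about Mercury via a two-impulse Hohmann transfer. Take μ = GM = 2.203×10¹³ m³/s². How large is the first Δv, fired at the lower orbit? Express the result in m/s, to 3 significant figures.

r₁ = 2574 km = 2.574×10⁶ m.
r₂ = 7388 km = 7.388×10⁶ m.
Transfer ellipse a_t = (r₁ + r₂)/2 = 4.981×10⁶ m.
At r₁: circular v_c1 = √(μ/r₁) = 2926 m/s; transfer-periherm v_p = √[μ(2/r₁ − 1/a_t)] = 3563 m/s.
Δv₁ = v_p − v_c1 = 637.4 m/s.

Δv ≈ 637 m/s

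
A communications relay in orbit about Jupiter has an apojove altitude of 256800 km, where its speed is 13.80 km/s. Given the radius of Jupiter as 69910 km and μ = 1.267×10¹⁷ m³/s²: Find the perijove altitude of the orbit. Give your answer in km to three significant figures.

perijove altitude ≈ 36400 km

r_a = 69910 + 256800 = 3.2671×10⁵ km = 3.267×10⁸ m.
Specific energy ε = v²/2 − μ/r = -2.926×10⁸ J/kg, so a = −μ/(2ε) = 2.165×10⁸ m.
The apsides satisfy r_p + r_a = 2a, so the perijove radius is 2a − r_a = 1.063×10⁸ m = 1.0633×10⁵ km.
Perijove altitude = 1.0633×10⁵ − 69910 = 36416 km.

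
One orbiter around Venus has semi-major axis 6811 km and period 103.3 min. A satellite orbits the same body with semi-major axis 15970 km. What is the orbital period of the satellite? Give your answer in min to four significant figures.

Kepler's third law: T² ∝ a³, so T₂ = T₁ (a₂/a₁)^(3/2).
a₂/a₁ = 2.345, (a₂/a₁)^(3/2) = 3.590.
T₂ = 103.3 × 3.590 = 370.9 min.

T₂ ≈ 370.9 min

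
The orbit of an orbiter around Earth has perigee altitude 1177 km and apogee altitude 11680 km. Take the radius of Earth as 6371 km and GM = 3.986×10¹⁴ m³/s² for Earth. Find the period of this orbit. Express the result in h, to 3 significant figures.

T ≈ 4.00 h

r_p = 6371 + 1177 = 7548.0 km = 7.5480×10⁶ m.
r_a = 6371 + 11680 = 18051 km = 1.8051×10⁷ m.
Semi-major axis a = (r_p + r_a)/2 = (7548.0 + 18051)/2 = 12800 km = 1.280×10⁷ m.
By Kepler's third law T = 2π√(a³/μ) = 2π × 2.294×10³ = 1.441×10⁴ s.
= 4.003 h.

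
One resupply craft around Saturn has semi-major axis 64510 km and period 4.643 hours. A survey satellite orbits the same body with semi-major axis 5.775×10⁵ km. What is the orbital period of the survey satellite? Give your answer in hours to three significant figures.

Kepler's third law: T² ∝ a³, so T₂ = T₁ (a₂/a₁)^(3/2).
a₂/a₁ = 8.952, (a₂/a₁)^(3/2) = 26.78.
T₂ = 4.643 × 26.78 = 124.4 hours.

T₂ ≈ 124 hours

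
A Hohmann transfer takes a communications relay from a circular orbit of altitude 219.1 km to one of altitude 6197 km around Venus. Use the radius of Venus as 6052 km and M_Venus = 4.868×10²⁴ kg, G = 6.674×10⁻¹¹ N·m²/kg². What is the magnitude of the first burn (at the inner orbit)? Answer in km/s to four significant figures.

Δv ≈ 1.081 km/s

μ = GM = 6.674×10⁻¹¹ × 4.868×10²⁴ = 3.249×10¹⁴ m³/s².
r₁ = 6052 + 219.1 = 6271.1 km = 6.2711×10⁶ m.
r₂ = 6052 + 6197 = 12249 km = 1.2249×10⁷ m.
Transfer ellipse a_t = (r₁ + r₂)/2 = 9.260×10⁶ m.
At r₁: circular v_c1 = √(μ/r₁) = 7198 m/s; transfer-periapsis v_p = √[μ(2/r₁ − 1/a_t)] = 8278 m/s.
Δv₁ = v_p − v_c1 = 1081 m/s.
= 1.081 km/s.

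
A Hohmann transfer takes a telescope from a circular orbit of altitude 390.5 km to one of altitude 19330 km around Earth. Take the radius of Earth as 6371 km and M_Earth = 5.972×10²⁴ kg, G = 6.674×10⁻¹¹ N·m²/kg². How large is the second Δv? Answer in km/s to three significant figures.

μ = GM = 6.674×10⁻¹¹ × 5.972×10²⁴ = 3.986×10¹⁴ m³/s².
r₁ = 6371 + 390.5 = 6761.5 km = 6.7615×10⁶ m.
r₂ = 6371 + 19330 = 25701 km = 2.5701×10⁷ m.
Transfer ellipse a_t = (r₁ + r₂)/2 = 1.623×10⁷ m.
At r₁: circular v_c1 = √(μ/r₁) = 7678 m/s; transfer-perigee v_p = √[μ(2/r₁ − 1/a_t)] = 9661 m/s.
At r₂: circular v_c2 = √(μ/r₂) = 3938 m/s; transfer-apogee v_a = √[μ(2/r₂ − 1/a_t)] = 2542 m/s.
Δv₂ = v_c2 − v_a = 1396 m/s.
= 1.396 km/s.

Δv ≈ 1.40 km/s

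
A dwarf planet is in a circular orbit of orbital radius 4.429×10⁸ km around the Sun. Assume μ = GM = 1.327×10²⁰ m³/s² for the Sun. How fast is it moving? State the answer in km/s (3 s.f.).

v ≈ 17.3 km/s

r = 4.429×10⁸ km = 4.429×10¹¹ m.
For a circular orbit v = √(μ/r) = √(1.327×10²⁰ / 4.429×10¹¹) = √(2.996×10⁸) = 17310 m/s.
That is 17.31 km/s.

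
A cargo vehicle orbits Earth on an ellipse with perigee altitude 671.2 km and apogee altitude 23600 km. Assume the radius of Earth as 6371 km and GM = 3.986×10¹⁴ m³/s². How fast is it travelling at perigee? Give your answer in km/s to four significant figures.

v ≈ 9.574 km/s

r_p = 6371 + 671.2 = 7042.2 km = 7.0422×10⁶ m.
r_a = 6371 + 23600 = 29971 km = 2.9971×10⁷ m.
Semi-major axis a = (r_p + r_a)/2 = 18507 km = 1.851×10⁷ m.
Vis-viva: v² = μ(2/r − 1/a) = 3.986×10¹⁴ × (2.840×10⁻⁷ − 5.403×10⁻⁸) = 9.166×10⁷ m²/s².
v = 9574 m/s = 9.574 km/s.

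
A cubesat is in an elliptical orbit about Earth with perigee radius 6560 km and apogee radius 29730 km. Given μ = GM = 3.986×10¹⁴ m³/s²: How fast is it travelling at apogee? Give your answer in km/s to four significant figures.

v ≈ 2.202 km/s

Semi-major axis a = (r_p + r_a)/2 = 18145 km = 1.814×10⁷ m.
Vis-viva: v² = μ(2/r − 1/a) = 3.986×10¹⁴ × (6.727×10⁻⁸ − 5.511×10⁻⁸) = 4.847×10⁶ m²/s².
v = 2202 m/s = 2.202 km/s.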